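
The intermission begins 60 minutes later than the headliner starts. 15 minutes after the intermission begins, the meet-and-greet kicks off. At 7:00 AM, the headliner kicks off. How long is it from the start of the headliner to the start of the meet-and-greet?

The intermission starts at 7:00 AM + 60 min = 8:00 AM.
The meet-and-greet starts at 8:00 AM + 15 min = 8:15 AM.
From 7:00 AM to 8:15 AM is 1 h 15 min.

1 h 15 min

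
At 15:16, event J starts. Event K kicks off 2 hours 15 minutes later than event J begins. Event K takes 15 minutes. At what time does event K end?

17:46

Event K starts at 15:16 + 135 min = 17:31.
Event K ends at 17:31 + 15 min = 17:46.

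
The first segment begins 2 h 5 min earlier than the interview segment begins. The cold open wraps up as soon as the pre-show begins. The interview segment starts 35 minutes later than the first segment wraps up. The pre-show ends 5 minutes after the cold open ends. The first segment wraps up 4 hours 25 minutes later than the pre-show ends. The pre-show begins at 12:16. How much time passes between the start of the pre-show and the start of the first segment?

180 minutes

The cold open ends at 12:16.
The pre-show ends at 12:16 + 5 min = 12:21.
The first segment ends at 12:21 + 265 min = 16:46.
The interview segment starts at 16:46 + 35 min = 17:21.
The first segment starts at 17:21 − 125 min = 15:16.
From 12:16 to 15:16 is 180 minutes.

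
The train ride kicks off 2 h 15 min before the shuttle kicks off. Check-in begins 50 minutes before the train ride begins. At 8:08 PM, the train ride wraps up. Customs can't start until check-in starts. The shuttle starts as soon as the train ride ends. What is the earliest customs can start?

5:03 PM

The shuttle starts at 8:08 PM.
The train ride starts at 8:08 PM − 135 min = 5:53 PM.
Check-in starts at 5:53 PM − 50 min = 5:03 PM.
Customs is bounded by check-in, so the earliest it can start is 5:03 PM.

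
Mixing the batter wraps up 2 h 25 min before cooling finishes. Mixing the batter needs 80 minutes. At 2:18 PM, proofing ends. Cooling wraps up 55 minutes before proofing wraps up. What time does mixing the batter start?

Cooling ends at 2:18 PM − 55 min = 1:23 PM.
Mixing the batter ends at 1:23 PM − 145 min = 10:58 AM.
Mixing the batter starts at 10:58 AM − 80 min = 9:38 AM.

9:38 AM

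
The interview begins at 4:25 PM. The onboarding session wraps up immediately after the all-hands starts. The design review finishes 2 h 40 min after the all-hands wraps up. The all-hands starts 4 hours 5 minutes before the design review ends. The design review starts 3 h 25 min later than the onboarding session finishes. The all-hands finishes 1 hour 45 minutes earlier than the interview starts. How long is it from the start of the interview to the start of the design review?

15 minutes

The all-hands ends at 4:25 PM − 105 min = 2:40 PM.
The design review ends at 2:40 PM + 160 min = 5:20 PM.
The all-hands starts at 5:20 PM − 245 min = 1:15 PM.
So the onboarding session ends at 1:15 PM.
The design review starts at 1:15 PM + 205 min = 4:40 PM.
From 4:25 PM to 4:40 PM is 15 minutes.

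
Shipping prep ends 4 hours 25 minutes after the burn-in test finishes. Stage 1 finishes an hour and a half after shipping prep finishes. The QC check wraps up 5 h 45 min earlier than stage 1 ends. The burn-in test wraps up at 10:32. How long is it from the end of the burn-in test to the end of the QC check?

Shipping prep ends at 10:32 + 265 min = 14:57.
Stage 1 ends at 14:57 + 90 min = 16:27.
The QC check ends at 16:27 − 345 min = 10:42.
From 10:32 to 10:42 is 10 minutes.

10 minutes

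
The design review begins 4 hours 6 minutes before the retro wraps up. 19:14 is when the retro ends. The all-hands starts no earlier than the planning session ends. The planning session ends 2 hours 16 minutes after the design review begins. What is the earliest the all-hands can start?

17:24

The design review starts at 19:14 − 246 min = 15:08.
The planning session ends at 15:08 + 136 min = 17:24.
The all-hands is bounded by the planning session, so the earliest it can start is 17:24.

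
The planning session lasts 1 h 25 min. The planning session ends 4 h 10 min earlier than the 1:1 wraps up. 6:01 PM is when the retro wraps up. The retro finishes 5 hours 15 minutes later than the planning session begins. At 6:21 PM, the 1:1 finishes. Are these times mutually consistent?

The planning session ends at 6:21 PM − 250 min = 2:11 PM.
The planning session starts at 2:11 PM − 85 min = 12:46 PM.
The retro ends at 12:46 PM + 315 min = 6:01 PM.
That matches the stated 6:01 PM, so the schedule is consistent.

Yes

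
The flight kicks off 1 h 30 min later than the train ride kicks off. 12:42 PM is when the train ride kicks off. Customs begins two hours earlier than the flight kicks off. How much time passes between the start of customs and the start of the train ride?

30 minutes

The flight starts at 12:42 PM + 90 min = 2:12 PM.
Customs starts at 2:12 PM − 120 min = 12:12 PM.
From 12:12 PM to 12:42 PM is 30 minutes.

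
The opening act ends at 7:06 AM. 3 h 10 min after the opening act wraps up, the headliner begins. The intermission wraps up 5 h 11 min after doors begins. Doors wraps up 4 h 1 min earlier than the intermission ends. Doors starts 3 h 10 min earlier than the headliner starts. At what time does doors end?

The headliner starts at 7:06 AM + 190 min = 10:16 AM.
Doors starts at 10:16 AM − 190 min = 7:06 AM.
The intermission ends at 7:06 AM + 311 min = 12:17 PM.
Doors ends at 12:17 PM − 241 min = 8:16 AM.

8:16 AM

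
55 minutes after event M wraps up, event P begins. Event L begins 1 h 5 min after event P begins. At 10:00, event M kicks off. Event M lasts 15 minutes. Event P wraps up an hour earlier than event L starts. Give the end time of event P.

Event M ends at 10:00 + 15 min = 10:15.
Event P starts at 10:15 + 55 min = 11:10.
Event L starts at 11:10 + 65 min = 12:15.
Event P ends at 12:15 − 60 min = 11:15.

11:15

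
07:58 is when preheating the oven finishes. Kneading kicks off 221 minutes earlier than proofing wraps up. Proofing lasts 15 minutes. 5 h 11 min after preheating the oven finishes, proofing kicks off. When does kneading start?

09:43

Proofing starts at 07:58 + 311 min = 13:09.
Proofing ends at 13:09 + 15 min = 13:24.
Kneading starts at 13:24 − 221 min = 09:43.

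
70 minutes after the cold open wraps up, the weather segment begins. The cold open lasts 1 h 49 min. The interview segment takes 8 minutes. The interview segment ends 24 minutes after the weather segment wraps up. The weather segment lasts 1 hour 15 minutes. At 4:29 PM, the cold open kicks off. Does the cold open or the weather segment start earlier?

The cold open ends at 4:29 PM + 109 min = 6:18 PM.
The weather segment starts at 6:18 PM + 70 min = 7:28 PM.
The cold open starts at 4:29 PM and the weather segment starts at 7:28 PM, so the cold open is first.

the cold open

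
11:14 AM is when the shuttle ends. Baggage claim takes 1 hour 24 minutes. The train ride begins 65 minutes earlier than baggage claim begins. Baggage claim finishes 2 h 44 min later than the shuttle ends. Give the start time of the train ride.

11:29 AM

Baggage claim ends at 11:14 AM + 164 min = 1:58 PM.
Baggage claim starts at 1:58 PM − 84 min = 12:34 PM.
The train ride starts at 12:34 PM − 65 min = 11:29 AM.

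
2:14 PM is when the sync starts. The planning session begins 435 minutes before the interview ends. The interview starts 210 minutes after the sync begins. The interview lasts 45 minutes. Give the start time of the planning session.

11:14 AM

The interview starts at 2:14 PM + 210 min = 5:44 PM.
The interview ends at 5:44 PM + 45 min = 6:29 PM.
The planning session starts at 6:29 PM − 435 min = 11:14 AM.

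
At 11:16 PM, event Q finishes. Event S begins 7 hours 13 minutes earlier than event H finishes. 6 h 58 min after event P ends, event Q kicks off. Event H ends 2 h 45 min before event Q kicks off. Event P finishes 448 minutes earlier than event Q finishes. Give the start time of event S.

Event P ends at 11:16 PM − 448 min = 3:48 PM.
Event Q starts at 3:48 PM + 418 min = 10:46 PM.
Event H ends at 10:46 PM − 165 min = 8:01 PM.
Event S starts at 8:01 PM − 433 min = 12:48 PM.

12:48 PM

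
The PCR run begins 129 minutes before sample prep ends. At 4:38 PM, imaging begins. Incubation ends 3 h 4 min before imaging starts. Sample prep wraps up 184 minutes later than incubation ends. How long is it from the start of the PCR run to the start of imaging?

Incubation ends at 4:38 PM − 184 min = 1:34 PM.
Sample prep ends at 1:34 PM + 184 min = 4:38 PM.
The PCR run starts at 4:38 PM − 129 min = 2:29 PM.
From 2:29 PM to 4:38 PM is 2 h 9 min.

2 h 9 min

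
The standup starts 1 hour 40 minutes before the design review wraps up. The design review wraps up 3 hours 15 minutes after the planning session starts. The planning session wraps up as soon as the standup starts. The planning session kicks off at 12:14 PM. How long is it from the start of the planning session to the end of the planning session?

95 minutes

The design review ends at 12:14 PM + 195 min = 3:29 PM.
The standup starts at 3:29 PM − 100 min = 1:49 PM.
So the planning session ends at 1:49 PM.
From 12:14 PM to 1:49 PM is 95 minutes.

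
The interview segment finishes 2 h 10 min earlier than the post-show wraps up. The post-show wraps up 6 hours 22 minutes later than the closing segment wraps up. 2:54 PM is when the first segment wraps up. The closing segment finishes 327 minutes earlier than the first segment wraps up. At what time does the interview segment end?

The closing segment ends at 2:54 PM − 327 min = 9:27 AM.
The post-show ends at 9:27 AM + 382 min = 3:49 PM.
The interview segment ends at 3:49 PM − 130 min = 1:39 PM.

1:39 PM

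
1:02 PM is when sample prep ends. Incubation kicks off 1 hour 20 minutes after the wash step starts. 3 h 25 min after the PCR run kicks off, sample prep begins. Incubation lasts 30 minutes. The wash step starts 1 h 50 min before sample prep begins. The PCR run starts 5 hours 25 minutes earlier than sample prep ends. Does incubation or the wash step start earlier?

the wash step

The PCR run starts at 1:02 PM − 325 min = 7:37 AM.
Sample prep starts at 7:37 AM + 205 min = 11:02 AM.
The wash step starts at 11:02 AM − 110 min = 9:12 AM.
Incubation starts at 9:12 AM + 80 min = 10:32 AM.
Incubation starts at 10:32 AM and the wash step starts at 9:12 AM, so the wash step is first.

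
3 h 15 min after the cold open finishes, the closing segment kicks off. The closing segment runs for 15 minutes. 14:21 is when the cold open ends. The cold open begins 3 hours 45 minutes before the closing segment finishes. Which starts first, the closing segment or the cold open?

the cold open

The closing segment starts at 14:21 + 195 min = 17:36.
The closing segment ends at 17:36 + 15 min = 17:51.
The cold open starts at 17:51 − 225 min = 14:06.
The closing segment starts at 17:36 and the cold open starts at 14:06, so the cold open is first.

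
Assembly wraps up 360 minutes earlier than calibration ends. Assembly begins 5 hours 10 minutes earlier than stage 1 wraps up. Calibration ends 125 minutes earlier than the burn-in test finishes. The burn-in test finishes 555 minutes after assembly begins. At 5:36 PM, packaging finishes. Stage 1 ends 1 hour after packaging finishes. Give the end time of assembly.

2:36 PM

Stage 1 ends at 5:36 PM + 60 min = 6:36 PM.
Assembly starts at 6:36 PM − 310 min = 1:26 PM.
The burn-in test ends at 1:26 PM + 555 min = 10:41 PM.
Calibration ends at 10:41 PM − 125 min = 8:36 PM.
Assembly ends at 8:36 PM − 360 min = 2:36 PM.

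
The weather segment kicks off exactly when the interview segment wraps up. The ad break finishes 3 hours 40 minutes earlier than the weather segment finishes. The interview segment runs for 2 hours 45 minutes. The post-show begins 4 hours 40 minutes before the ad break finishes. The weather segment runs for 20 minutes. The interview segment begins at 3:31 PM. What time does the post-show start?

10:16 AM

The interview segment ends at 3:31 PM + 165 min = 6:16 PM.
So the weather segment starts at 6:16 PM.
The weather segment ends at 6:16 PM + 20 min = 6:36 PM.
The ad break ends at 6:36 PM − 220 min = 2:56 PM.
The post-show starts at 2:56 PM − 280 min = 10:16 AM.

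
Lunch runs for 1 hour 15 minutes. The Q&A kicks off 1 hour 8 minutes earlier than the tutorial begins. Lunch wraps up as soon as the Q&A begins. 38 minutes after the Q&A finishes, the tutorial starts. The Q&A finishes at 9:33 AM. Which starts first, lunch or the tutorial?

The tutorial starts at 9:33 AM + 38 min = 10:11 AM.
The Q&A starts at 10:11 AM − 68 min = 9:03 AM.
So lunch ends at 9:03 AM.
Lunch starts at 9:03 AM − 75 min = 7:48 AM.
Lunch starts at 7:48 AM and the tutorial starts at 10:11 AM, so lunch is first.

lunch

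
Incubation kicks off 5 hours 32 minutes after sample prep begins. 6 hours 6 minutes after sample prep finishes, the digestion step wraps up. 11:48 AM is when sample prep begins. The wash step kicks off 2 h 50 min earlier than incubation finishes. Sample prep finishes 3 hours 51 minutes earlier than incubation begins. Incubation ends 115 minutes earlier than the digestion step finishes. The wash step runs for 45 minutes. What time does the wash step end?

3:35 PM

Incubation starts at 11:48 AM + 332 min = 5:20 PM.
Sample prep ends at 5:20 PM − 231 min = 1:29 PM.
The digestion step ends at 1:29 PM + 366 min = 7:35 PM.
Incubation ends at 7:35 PM − 115 min = 5:40 PM.
The wash step starts at 5:40 PM − 170 min = 2:50 PM.
The wash step ends at 2:50 PM + 45 min = 3:35 PM.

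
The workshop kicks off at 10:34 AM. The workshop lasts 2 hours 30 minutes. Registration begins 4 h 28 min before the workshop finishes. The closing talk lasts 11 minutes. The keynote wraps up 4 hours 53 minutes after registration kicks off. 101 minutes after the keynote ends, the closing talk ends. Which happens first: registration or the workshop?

The workshop ends at 10:34 AM + 150 min = 1:04 PM.
Registration starts at 1:04 PM − 268 min = 8:36 AM.
Registration starts at 8:36 AM and the workshop starts at 10:34 AM, so registration is first.

registration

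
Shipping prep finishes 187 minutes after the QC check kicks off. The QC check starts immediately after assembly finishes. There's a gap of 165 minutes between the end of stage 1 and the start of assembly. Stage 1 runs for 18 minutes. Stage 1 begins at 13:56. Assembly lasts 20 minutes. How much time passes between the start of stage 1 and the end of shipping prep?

6 hours 30 minutes

Stage 1 ends at 13:56 + 18 min = 14:14.
Assembly starts at 14:14 + 165 min = 16:59.
Assembly ends at 16:59 + 20 min = 17:19.
So the QC check starts at 17:19.
Shipping prep ends at 17:19 + 187 min = 20:26.
From 13:56 to 20:26 is 6 hours 30 minutes.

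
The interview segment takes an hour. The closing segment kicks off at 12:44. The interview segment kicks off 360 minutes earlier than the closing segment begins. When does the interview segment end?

The interview segment starts at 12:44 − 360 min = 06:44.
The interview segment ends at 06:44 + 60 min = 07:44.

07:44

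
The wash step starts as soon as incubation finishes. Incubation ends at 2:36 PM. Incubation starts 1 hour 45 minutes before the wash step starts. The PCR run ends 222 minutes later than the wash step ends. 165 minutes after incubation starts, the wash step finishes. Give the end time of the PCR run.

The wash step starts at 2:36 PM.
Incubation starts at 2:36 PM − 105 min = 12:51 PM.
The wash step ends at 12:51 PM + 165 min = 3:36 PM.
The PCR run ends at 3:36 PM + 222 min = 7:18 PM.

7:18 PM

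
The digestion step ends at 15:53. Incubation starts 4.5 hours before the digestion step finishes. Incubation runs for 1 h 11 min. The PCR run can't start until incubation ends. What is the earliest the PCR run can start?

Incubation starts at 15:53 − 270 min = 11:23.
Incubation ends at 11:23 + 71 min = 12:34.
The PCR run is bounded by incubation, so the earliest it can start is 12:34.

12:34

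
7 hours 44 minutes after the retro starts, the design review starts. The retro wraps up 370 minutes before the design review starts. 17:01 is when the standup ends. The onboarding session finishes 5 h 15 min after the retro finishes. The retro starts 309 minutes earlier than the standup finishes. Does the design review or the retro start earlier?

The retro starts at 17:01 − 309 min = 11:52.
The design review starts at 11:52 + 464 min = 19:36.
The design review starts at 19:36 and the retro starts at 11:52, so the retro is first.

the retro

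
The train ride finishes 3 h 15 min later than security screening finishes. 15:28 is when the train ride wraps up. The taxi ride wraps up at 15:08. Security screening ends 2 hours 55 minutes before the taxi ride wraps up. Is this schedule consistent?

Security screening ends at 15:08 − 175 min = 12:13.
The train ride ends at 12:13 + 195 min = 15:28.
That matches the stated 15:28, so the schedule is consistent.

Yes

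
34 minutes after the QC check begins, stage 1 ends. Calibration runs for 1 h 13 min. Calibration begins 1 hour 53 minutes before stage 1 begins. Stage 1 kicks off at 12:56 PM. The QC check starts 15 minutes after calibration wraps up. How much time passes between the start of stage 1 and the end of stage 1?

Calibration starts at 12:56 PM − 113 min = 11:03 AM.
Calibration ends at 11:03 AM + 73 min = 12:16 PM.
The QC check starts at 12:16 PM + 15 min = 12:31 PM.
Stage 1 ends at 12:31 PM + 34 min = 1:05 PM.
From 12:56 PM to 1:05 PM is 9 minutes.

9 minutes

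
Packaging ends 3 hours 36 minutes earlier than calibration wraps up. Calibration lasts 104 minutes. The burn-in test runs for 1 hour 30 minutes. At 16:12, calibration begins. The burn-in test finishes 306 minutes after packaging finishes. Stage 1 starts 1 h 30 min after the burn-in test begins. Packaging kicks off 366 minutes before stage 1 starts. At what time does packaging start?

13:20

Calibration ends at 16:12 + 104 min = 17:56.
Packaging ends at 17:56 − 216 min = 14:20.
The burn-in test ends at 14:20 + 306 min = 19:26.
The burn-in test starts at 19:26 − 90 min = 17:56.
Stage 1 starts at 17:56 + 90 min = 19:26.
Packaging starts at 19:26 − 366 min = 13:20.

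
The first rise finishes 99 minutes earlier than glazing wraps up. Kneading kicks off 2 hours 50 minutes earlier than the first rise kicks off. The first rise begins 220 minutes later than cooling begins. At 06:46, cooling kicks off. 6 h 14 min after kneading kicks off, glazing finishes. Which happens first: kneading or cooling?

The first rise starts at 06:46 + 220 min = 10:26.
Kneading starts at 10:26 − 170 min = 07:36.
Kneading starts at 07:36 and cooling starts at 06:46, so cooling is first.

cooling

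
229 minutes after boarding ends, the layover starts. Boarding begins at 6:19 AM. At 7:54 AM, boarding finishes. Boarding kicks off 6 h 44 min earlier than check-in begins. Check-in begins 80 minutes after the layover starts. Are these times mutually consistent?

The layover starts at 7:54 AM + 229 min = 11:43 AM.
Check-in starts at 11:43 AM + 80 min = 1:03 PM.
Boarding starts at 1:03 PM − 404 min = 6:19 AM.
That matches the stated 6:19 AM, so the schedule is consistent.

Yes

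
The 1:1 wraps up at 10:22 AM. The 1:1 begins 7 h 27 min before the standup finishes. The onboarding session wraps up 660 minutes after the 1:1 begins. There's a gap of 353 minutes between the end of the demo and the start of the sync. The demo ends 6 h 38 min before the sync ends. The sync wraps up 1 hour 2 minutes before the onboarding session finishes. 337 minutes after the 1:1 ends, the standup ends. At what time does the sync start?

The standup ends at 10:22 AM + 337 min = 3:59 PM.
The 1:1 starts at 3:59 PM − 447 min = 8:32 AM.
The onboarding session ends at 8:32 AM + 660 min = 7:32 PM.
The sync ends at 7:32 PM − 62 min = 6:30 PM.
The demo ends at 6:30 PM − 398 min = 11:52 AM.
The sync starts at 11:52 AM + 353 min = 5:45 PM.

5:45 PM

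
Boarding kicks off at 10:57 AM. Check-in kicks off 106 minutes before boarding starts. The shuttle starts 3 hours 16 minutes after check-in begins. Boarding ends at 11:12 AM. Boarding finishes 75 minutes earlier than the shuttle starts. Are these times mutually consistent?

Yes

Check-in starts at 10:57 AM − 106 min = 9:11 AM.
The shuttle starts at 9:11 AM + 196 min = 12:27 PM.
Boarding ends at 12:27 PM − 75 min = 11:12 AM.
That matches the stated 11:12 AM, so the schedule is consistent.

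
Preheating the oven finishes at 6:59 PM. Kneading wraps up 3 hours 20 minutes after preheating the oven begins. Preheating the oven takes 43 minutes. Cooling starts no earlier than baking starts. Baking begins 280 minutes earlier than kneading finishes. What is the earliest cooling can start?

Preheating the oven starts at 6:59 PM − 43 min = 6:16 PM.
Kneading ends at 6:16 PM + 200 min = 9:36 PM.
Baking starts at 9:36 PM − 280 min = 4:56 PM.
Cooling is bounded by baking, so the earliest it can start is 4:56 PM.

4:56 PM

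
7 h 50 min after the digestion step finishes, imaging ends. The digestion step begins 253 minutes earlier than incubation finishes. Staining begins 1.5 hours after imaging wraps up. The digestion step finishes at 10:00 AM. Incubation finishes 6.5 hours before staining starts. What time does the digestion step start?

Imaging ends at 10:00 AM + 470 min = 5:50 PM.
Staining starts at 5:50 PM + 90 min = 7:20 PM.
Incubation ends at 7:20 PM − 390 min = 12:50 PM.
The digestion step starts at 12:50 PM − 253 min = 8:37 AM.

8:37 AM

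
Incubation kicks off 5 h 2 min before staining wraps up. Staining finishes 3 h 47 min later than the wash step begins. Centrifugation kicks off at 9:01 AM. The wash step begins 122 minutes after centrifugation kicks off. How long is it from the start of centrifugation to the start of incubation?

47 minutes

The wash step starts at 9:01 AM + 122 min = 11:03 AM.
Staining ends at 11:03 AM + 227 min = 2:50 PM.
Incubation starts at 2:50 PM − 302 min = 9:48 AM.
From 9:01 AM to 9:48 AM is 47 minutes.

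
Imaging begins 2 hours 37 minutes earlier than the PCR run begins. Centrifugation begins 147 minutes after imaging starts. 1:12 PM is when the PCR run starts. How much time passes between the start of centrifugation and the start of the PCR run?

10 minutes

Imaging starts at 1:12 PM − 157 min = 10:35 AM.
Centrifugation starts at 10:35 AM + 147 min = 1:02 PM.
From 1:02 PM to 1:12 PM is 10 minutes.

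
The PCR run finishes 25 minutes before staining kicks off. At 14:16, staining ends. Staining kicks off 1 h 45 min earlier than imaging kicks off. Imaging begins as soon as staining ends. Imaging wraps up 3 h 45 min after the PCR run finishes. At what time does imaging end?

15:51

Imaging starts at 14:16.
Staining starts at 14:16 − 105 min = 12:31.
The PCR run ends at 12:31 − 25 min = 12:06.
Imaging ends at 12:06 + 225 min = 15:51.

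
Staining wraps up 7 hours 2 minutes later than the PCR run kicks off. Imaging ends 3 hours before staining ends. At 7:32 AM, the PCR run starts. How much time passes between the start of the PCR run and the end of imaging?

Staining ends at 7:32 AM + 422 min = 2:34 PM.
Imaging ends at 2:34 PM − 180 min = 11:34 AM.
From 7:32 AM to 11:34 AM is 242 minutes.

242 minutes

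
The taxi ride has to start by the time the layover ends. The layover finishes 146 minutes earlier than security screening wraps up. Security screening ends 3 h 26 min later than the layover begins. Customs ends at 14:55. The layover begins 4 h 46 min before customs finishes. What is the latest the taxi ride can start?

11:09

The layover starts at 14:55 − 286 min = 10:09.
Security screening ends at 10:09 + 206 min = 13:35.
The layover ends at 13:35 − 146 min = 11:09.
The taxi ride is bounded by the layover, so the latest it can start is 11:09.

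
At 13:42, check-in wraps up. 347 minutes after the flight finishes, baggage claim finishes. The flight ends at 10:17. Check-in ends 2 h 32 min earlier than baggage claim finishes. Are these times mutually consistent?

Baggage claim ends at 10:17 + 347 min = 16:04.
Check-in ends at 16:04 − 152 min = 13:32.
But check-in is also said to end at 13:42 — a 10-minute conflict.

No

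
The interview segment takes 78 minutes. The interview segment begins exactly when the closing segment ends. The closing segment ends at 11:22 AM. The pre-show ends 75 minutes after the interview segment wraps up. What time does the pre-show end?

1:55 PM

The interview segment starts at 11:22 AM.
The interview segment ends at 11:22 AM + 78 min = 12:40 PM.
The pre-show ends at 12:40 PM + 75 min = 1:55 PM.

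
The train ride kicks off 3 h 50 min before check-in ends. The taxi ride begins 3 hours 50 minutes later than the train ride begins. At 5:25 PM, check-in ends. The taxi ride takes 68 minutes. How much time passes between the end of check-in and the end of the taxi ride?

1 h 8 min

The train ride starts at 5:25 PM − 230 min = 1:35 PM.
The taxi ride starts at 1:35 PM + 230 min = 5:25 PM.
The taxi ride ends at 5:25 PM + 68 min = 6:33 PM.
From 5:25 PM to 6:33 PM is 1 h 8 min.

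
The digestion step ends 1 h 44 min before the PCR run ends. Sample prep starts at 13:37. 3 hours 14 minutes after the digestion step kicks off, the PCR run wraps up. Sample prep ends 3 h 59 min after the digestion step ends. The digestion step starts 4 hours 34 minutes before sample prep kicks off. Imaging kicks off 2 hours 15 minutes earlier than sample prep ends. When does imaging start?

12:17

The digestion step starts at 13:37 − 274 min = 09:03.
The PCR run ends at 09:03 + 194 min = 12:17.
The digestion step ends at 12:17 − 104 min = 10:33.
Sample prep ends at 10:33 + 239 min = 14:32.
Imaging starts at 14:32 − 135 min = 12:17.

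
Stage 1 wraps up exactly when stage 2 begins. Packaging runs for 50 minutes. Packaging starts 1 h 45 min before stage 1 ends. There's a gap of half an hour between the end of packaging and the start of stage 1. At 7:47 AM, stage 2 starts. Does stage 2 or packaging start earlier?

Stage 1 ends at 7:47 AM.
Packaging starts at 7:47 AM − 105 min = 6:02 AM.
Stage 2 starts at 7:47 AM and packaging starts at 6:02 AM, so packaging is first.

packaging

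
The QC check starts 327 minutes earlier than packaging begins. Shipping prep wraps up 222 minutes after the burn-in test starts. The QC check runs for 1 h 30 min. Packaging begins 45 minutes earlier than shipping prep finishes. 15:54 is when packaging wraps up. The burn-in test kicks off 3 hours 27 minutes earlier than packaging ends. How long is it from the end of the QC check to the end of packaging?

The burn-in test starts at 15:54 − 207 min = 12:27.
Shipping prep ends at 12:27 + 222 min = 16:09.
Packaging starts at 16:09 − 45 min = 15:24.
The QC check starts at 15:24 − 327 min = 09:57.
The QC check ends at 09:57 + 90 min = 11:27.
From 11:27 to 15:54 is 4 h 27 min.

4 h 27 min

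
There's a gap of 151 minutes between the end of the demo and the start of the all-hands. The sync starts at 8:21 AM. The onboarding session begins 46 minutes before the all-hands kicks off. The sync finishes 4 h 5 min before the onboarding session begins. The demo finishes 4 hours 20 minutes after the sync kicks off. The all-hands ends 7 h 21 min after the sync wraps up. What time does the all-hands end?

5:42 PM

The demo ends at 8:21 AM + 260 min = 12:41 PM.
The all-hands starts at 12:41 PM + 151 min = 3:12 PM.
The onboarding session starts at 3:12 PM − 46 min = 2:26 PM.
The sync ends at 2:26 PM − 245 min = 10:21 AM.
The all-hands ends at 10:21 AM + 441 min = 5:42 PM.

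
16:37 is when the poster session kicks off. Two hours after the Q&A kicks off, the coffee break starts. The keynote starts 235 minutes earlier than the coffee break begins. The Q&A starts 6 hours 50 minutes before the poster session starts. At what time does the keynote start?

The Q&A starts at 16:37 − 410 min = 09:47.
The coffee break starts at 09:47 + 120 min = 11:47.
The keynote starts at 11:47 − 235 min = 07:52.

07:52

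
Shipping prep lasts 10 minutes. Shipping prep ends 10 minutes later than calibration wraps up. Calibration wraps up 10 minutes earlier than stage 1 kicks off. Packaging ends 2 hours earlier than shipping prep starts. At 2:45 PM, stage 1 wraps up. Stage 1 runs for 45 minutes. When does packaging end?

Stage 1 starts at 2:45 PM − 45 min = 2:00 PM.
Calibration ends at 2:00 PM − 10 min = 1:50 PM.
Shipping prep ends at 1:50 PM + 10 min = 2:00 PM.
Shipping prep starts at 2:00 PM − 10 min = 1:50 PM.
Packaging ends at 1:50 PM − 120 min = 11:50 AM.

11:50 AM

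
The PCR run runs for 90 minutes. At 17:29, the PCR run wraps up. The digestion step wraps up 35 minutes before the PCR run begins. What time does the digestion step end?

15:24

The PCR run starts at 17:29 − 90 min = 15:59.
The digestion step ends at 15:59 − 35 min = 15:24.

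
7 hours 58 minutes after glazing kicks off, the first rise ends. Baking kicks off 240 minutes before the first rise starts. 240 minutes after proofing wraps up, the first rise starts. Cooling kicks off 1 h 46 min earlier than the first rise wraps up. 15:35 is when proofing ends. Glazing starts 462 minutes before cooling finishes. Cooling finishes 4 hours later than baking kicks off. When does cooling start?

18:05

The first rise starts at 15:35 + 240 min = 19:35.
Baking starts at 19:35 − 240 min = 15:35.
Cooling ends at 15:35 + 240 min = 19:35.
Glazing starts at 19:35 − 462 min = 11:53.
The first rise ends at 11:53 + 478 min = 19:51.
Cooling starts at 19:51 − 106 min = 18:05.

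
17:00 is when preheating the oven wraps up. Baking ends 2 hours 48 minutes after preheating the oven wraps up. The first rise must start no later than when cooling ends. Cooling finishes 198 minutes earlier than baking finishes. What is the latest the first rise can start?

Baking ends at 17:00 + 168 min = 19:48.
Cooling ends at 19:48 − 198 min = 16:30.
The first rise is bounded by cooling, so the latest it can start is 16:30.

16:30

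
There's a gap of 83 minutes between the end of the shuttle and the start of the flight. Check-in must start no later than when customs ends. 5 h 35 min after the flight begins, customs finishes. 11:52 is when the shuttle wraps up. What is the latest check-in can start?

18:50

The flight starts at 11:52 + 83 min = 13:15.
Customs ends at 13:15 + 335 min = 18:50.
Check-in is bounded by customs, so the latest it can start is 18:50.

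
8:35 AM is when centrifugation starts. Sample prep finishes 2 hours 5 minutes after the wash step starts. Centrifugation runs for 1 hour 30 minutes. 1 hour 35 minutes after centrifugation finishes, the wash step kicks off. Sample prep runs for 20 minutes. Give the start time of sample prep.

1:25 PM

Centrifugation ends at 8:35 AM + 90 min = 10:05 AM.
The wash step starts at 10:05 AM + 95 min = 11:40 AM.
Sample prep ends at 11:40 AM + 125 min = 1:45 PM.
Sample prep starts at 1:45 PM − 20 min = 1:25 PM.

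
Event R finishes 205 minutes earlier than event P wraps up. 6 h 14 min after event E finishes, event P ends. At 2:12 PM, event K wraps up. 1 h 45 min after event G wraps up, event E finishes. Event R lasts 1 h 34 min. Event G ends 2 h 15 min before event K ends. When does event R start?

Event G ends at 2:12 PM − 135 min = 11:57 AM.
Event E ends at 11:57 AM + 105 min = 1:42 PM.
Event P ends at 1:42 PM + 374 min = 7:56 PM.
Event R ends at 7:56 PM − 205 min = 4:31 PM.
Event R starts at 4:31 PM − 94 min = 2:57 PM.

2:57 PM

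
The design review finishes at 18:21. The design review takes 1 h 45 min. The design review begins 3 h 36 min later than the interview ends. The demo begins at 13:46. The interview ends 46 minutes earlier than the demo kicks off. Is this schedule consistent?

The interview ends at 13:46 − 46 min = 13:00.
The design review starts at 13:00 + 216 min = 16:36.
The design review ends at 16:36 + 105 min = 18:21.
That matches the stated 18:21, so the schedule is consistent.

Yes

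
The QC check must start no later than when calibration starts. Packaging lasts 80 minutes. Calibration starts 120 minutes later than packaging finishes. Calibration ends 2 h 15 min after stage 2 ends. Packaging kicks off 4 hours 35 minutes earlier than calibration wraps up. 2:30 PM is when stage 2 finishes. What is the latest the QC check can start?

3:30 PM

Calibration ends at 2:30 PM + 135 min = 4:45 PM.
Packaging starts at 4:45 PM − 275 min = 12:10 PM.
Packaging ends at 12:10 PM + 80 min = 1:30 PM.
Calibration starts at 1:30 PM + 120 min = 3:30 PM.
The QC check is bounded by calibration, so the latest it can start is 3:30 PM.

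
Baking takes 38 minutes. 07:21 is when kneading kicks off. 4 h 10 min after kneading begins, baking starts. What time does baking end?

Baking starts at 07:21 + 250 min = 11:31.
Baking ends at 11:31 + 38 min = 12:09.

12:09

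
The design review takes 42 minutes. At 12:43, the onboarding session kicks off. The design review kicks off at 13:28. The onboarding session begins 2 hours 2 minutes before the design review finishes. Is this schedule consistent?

No

The design review ends at 13:28 + 42 min = 14:10.
The onboarding session starts at 14:10 − 122 min = 12:08.
But the onboarding session is also said to start at 12:43 — a 35-minute conflict.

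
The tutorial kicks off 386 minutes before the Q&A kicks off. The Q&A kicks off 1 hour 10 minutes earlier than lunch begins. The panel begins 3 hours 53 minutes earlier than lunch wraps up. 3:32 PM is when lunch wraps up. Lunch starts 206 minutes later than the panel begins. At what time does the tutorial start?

The panel starts at 3:32 PM − 233 min = 11:39 AM.
Lunch starts at 11:39 AM + 206 min = 3:05 PM.
The Q&A starts at 3:05 PM − 70 min = 1:55 PM.
The tutorial starts at 1:55 PM − 386 min = 7:29 AM.

7:29 AM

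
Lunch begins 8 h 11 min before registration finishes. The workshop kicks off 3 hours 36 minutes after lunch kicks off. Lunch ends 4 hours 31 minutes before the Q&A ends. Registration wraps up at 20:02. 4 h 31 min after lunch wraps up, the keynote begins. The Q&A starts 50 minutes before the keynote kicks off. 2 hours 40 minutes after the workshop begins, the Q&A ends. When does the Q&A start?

Lunch starts at 20:02 − 491 min = 11:51.
The workshop starts at 11:51 + 216 min = 15:27.
The Q&A ends at 15:27 + 160 min = 18:07.
Lunch ends at 18:07 − 271 min = 13:36.
The keynote starts at 13:36 + 271 min = 18:07.
The Q&A starts at 18:07 − 50 min = 17:17.

17:17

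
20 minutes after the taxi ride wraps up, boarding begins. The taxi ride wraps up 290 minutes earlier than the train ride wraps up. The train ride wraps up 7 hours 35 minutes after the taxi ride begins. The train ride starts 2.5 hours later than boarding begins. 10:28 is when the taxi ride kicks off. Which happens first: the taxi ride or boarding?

The train ride ends at 10:28 + 455 min = 18:03.
The taxi ride ends at 18:03 − 290 min = 13:13.
Boarding starts at 13:13 + 20 min = 13:33.
The taxi ride starts at 10:28 and boarding starts at 13:33, so the taxi ride is first.

the taxi ride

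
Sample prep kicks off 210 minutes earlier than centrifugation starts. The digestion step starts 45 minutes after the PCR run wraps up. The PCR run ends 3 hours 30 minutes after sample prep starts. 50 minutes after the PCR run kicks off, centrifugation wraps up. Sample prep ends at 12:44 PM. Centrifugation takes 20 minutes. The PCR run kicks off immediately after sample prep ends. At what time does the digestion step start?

The PCR run starts at 12:44 PM.
Centrifugation ends at 12:44 PM + 50 min = 1:34 PM.
Centrifugation starts at 1:34 PM − 20 min = 1:14 PM.
Sample prep starts at 1:14 PM − 210 min = 9:44 AM.
The PCR run ends at 9:44 AM + 210 min = 1:14 PM.
The digestion step starts at 1:14 PM + 45 min = 1:59 PM.

1:59 PM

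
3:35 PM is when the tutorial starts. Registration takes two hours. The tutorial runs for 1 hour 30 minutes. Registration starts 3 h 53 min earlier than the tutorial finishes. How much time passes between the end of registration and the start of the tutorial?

23 minutes

The tutorial ends at 3:35 PM + 90 min = 5:05 PM.
Registration starts at 5:05 PM − 233 min = 1:12 PM.
Registration ends at 1:12 PM + 120 min = 3:12 PM.
From 3:12 PM to 3:35 PM is 23 minutes.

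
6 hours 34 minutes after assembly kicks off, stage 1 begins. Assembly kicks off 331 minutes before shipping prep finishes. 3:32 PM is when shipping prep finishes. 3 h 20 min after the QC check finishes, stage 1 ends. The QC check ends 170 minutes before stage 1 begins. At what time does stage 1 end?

Assembly starts at 3:32 PM − 331 min = 10:01 AM.
Stage 1 starts at 10:01 AM + 394 min = 4:35 PM.
The QC check ends at 4:35 PM − 170 min = 1:45 PM.
Stage 1 ends at 1:45 PM + 200 min = 5:05 PM.

5:05 PM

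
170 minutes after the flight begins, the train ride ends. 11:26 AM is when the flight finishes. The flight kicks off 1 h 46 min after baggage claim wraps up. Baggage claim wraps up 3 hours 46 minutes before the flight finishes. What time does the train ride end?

12:16 PM

Baggage claim ends at 11:26 AM − 226 min = 7:40 AM.
The flight starts at 7:40 AM + 106 min = 9:26 AM.
The train ride ends at 9:26 AM + 170 min = 12:16 PM.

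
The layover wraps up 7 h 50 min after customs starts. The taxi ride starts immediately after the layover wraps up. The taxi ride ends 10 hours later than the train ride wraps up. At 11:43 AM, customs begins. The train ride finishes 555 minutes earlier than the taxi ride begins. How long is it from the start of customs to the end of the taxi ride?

515 minutes

The layover ends at 11:43 AM + 470 min = 7:33 PM.
So the taxi ride starts at 7:33 PM.
The train ride ends at 7:33 PM − 555 min = 10:18 AM.
The taxi ride ends at 10:18 AM + 600 min = 8:18 PM.
From 11:43 AM to 8:18 PM is 515 minutes.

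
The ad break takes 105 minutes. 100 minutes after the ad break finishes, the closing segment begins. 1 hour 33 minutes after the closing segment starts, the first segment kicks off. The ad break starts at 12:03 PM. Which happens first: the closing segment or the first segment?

The ad break ends at 12:03 PM + 105 min = 1:48 PM.
The closing segment starts at 1:48 PM + 100 min = 3:28 PM.
The first segment starts at 3:28 PM + 93 min = 5:01 PM.
The closing segment starts at 3:28 PM and the first segment starts at 5:01 PM, so the closing segment is first.

the closing segment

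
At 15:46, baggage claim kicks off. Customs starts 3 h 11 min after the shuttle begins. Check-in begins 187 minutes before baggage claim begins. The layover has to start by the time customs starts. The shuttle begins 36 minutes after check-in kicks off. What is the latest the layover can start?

16:26

Check-in starts at 15:46 − 187 min = 12:39.
The shuttle starts at 12:39 + 36 min = 13:15.
Customs starts at 13:15 + 191 min = 16:26.
The layover is bounded by customs, so the latest it can start is 16:26.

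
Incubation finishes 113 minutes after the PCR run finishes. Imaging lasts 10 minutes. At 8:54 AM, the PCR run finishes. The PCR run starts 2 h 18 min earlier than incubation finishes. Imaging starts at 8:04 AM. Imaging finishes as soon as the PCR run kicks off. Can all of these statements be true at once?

Incubation ends at 8:54 AM + 113 min = 10:47 AM.
The PCR run starts at 10:47 AM − 138 min = 8:29 AM.
So imaging ends at 8:29 AM.
Imaging starts at 8:29 AM − 10 min = 8:19 AM.
But imaging is also said to start at 8:04 AM — a 15-minute conflict.

No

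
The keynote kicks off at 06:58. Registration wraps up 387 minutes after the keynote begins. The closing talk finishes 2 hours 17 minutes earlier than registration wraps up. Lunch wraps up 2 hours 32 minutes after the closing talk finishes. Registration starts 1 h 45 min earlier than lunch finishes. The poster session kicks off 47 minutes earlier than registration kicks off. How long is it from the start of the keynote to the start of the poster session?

Registration ends at 06:58 + 387 min = 13:25.
The closing talk ends at 13:25 − 137 min = 11:08.
Lunch ends at 11:08 + 152 min = 13:40.
Registration starts at 13:40 − 105 min = 11:55.
The poster session starts at 11:55 − 47 min = 11:08.
From 06:58 to 11:08 is 250 minutes.

250 minutes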